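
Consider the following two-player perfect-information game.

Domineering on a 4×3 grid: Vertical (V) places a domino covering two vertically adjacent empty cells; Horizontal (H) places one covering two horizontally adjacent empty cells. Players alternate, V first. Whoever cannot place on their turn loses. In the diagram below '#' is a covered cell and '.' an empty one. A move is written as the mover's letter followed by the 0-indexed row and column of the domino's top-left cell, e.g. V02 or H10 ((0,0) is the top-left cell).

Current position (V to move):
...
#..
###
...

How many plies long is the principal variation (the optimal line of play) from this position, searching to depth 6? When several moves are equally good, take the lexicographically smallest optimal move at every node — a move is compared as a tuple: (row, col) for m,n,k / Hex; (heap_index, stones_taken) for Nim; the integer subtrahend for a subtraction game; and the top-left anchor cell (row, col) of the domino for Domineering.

PV length from [.../#../###/...]: 3 plies

[.../#../###/...] V move#1: V01:+1/.#./##./###/...*, V02:-1/..#/#.#/###/...
[.#./##./###/...] H move#2: H30:-1/.#./##./###/##.*, H31:-1/.#./##./###/.##
[.#./##./###/##.] V move#3: V02:+1/.##/###/###/##.*
[.##/###/###/##.] end (terminal -1, H#4); searched .../#../###/... to 6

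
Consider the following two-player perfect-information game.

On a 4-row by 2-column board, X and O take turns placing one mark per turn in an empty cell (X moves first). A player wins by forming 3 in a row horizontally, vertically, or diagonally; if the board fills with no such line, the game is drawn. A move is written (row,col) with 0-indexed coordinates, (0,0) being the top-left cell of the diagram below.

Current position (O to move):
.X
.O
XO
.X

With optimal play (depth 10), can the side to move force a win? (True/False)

p1 O@[.X/.O/XO/.X]: (0,0)[OX/.O/XO/.X]+0* (1,0)[.X/OO/XO/.X]+0 (3,0)[.X/.O/XO/OX]+0
p2 X@[OX/.O/XO/.X]: (1,0)[OX/XO/XO/.X]+0* (3,0)[OX/.O/XO/XX]+0
p3 O@[OX/XO/XO/.X]: (3,0)[OX/XO/XO/OX]+0*
p4 X@[OX/XO/XO/OX] terminal +0; root [.X/.O/XO/.X] d10

O winning at [.X/.O/XO/.X]: False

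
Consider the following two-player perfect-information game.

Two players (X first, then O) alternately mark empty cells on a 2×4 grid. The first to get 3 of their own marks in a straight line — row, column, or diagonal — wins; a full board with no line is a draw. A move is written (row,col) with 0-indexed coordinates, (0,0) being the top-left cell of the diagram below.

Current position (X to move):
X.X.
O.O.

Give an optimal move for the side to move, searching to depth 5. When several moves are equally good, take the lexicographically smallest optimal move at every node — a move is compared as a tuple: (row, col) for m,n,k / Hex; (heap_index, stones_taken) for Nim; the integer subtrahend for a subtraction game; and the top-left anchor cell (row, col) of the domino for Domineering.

X's best at [X.X./O.O.]: (0,1)

p1 X@[X.X./O.O.]: (0,1)[XXX./O.O.]+1* (0,3)[X.XX/O.O.]-1 (1,1)[X.X./OXO.]+0 (1,3)[X.X./O.OX]-1
p2 O@[XXX./O.O.] terminal -1; root [X.X./O.O.] d5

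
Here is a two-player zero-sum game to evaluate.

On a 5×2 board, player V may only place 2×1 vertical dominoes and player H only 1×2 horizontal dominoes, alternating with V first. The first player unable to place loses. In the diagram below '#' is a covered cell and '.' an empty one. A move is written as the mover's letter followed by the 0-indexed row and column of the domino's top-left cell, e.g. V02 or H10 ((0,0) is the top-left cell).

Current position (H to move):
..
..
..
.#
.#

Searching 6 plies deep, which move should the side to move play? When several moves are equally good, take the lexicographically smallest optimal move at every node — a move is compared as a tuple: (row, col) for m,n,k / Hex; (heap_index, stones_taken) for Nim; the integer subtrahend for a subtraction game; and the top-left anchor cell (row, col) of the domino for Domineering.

[../../../.#/.#] H move#1: H00:-1/##/../../.#/.#, H10:+1/../##/../.#/.#*, H20:-1/../../##/.#/.#
[../##/../.#/.#] V move#2: V20:-1/../##/#./##/.#*, V30:-1/../##/../##/##
[../##/#./##/.#] H move#3: H00:+1/##/##/#./##/.#*
[##/##/#./##/.#] end (terminal -1, V#4); searched ../../../.#/.# to 6

H's best at [../../../.#/.#]: H10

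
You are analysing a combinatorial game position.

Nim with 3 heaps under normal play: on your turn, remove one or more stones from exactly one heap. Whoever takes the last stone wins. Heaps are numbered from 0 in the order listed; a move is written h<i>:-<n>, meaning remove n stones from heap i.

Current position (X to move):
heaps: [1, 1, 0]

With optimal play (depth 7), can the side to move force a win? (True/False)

p1 X@[(1,1,0)]: h0:-1[(0,1,0)]-1* h1:-1[(1,0,0)]-1
p2 O@[(0,1,0)]: h1:-1[(0,0,0)]+1*
p3 X@[(0,0,0)] terminal -1; root [(1,1,0)] d7

X winning at [(1,1,0)]: False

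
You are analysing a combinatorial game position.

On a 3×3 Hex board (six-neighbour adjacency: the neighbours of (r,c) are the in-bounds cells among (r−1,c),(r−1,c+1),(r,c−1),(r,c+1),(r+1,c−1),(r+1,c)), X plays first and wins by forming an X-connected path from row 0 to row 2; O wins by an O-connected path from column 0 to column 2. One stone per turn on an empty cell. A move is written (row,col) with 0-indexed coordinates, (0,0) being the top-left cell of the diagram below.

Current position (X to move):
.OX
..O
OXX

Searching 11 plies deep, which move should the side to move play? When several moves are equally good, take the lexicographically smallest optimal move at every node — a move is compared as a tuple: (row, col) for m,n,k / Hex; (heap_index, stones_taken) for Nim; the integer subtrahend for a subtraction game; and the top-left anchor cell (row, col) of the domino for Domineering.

X's best at [.OX/..O/OXX]: (1,1)

[.OX/..O/OXX] X move#1: (0,0):-1/XOX/..O/OXX, (1,0):-1/.OX/X.O/OXX, (1,1):+1/.OX/.XO/OXX*
[.OX/.XO/OXX] end (terminal -1, O#2); searched .OX/..O/OXX to 11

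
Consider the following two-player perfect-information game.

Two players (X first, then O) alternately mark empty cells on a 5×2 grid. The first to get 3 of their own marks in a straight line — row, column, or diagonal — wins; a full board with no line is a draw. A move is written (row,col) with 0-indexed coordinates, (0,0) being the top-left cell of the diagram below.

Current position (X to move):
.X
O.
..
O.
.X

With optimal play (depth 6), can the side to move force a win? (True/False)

X winning at [.X/O./../O./.X]: False

ply 1, X at .X/O./../O./.X | (0,0)=-1→XX/O./../O./.X; (1,1)=-1→.X/OX/../O./.X; (2,0)=+0→.X/O./X./O./.X*; (2,1)=-1→.X/O./.X/O./.X; (3,1)=-1→.X/O./../OX/.X; (4,0)=-1→.X/O./../O./XX
ply 2, O at .X/O./X./O./.X | (0,0)=-1→OX/O./X./O./.X; (1,1)=+0→.X/OO/X./O./.X*; (2,1)=+0→.X/O./XO/O./.X; (3,1)=+0→.X/O./X./OO/.X; (4,0)=-1→.X/O./X./O./OX
ply 3, X at .X/OO/X./O./.X | (0,0)=+0→XX/OO/X./O./.X*; (2,1)=+0→.X/OO/XX/O./.X; (3,1)=+0→.X/OO/X./OX/.X; (4,0)=+0→.X/OO/X./O./XX
ply 4, O at XX/OO/X./O./.X | (2,1)=+0→XX/OO/XO/O./.X*; (3,1)=+0→XX/OO/X./OO/.X; (4,0)=+0→XX/OO/X./O./OX
ply 5, X at XX/OO/XO/O./.X | (3,1)=+0→XX/OO/XO/OX/.X*; (4,0)=-1→XX/OO/XO/O./XX
ply 6, O at XX/OO/XO/OX/.X | (4,0)=+0→XX/OO/XO/OX/OX*
ply 7: XX/OO/XO/OX/OX is terminal +0 (X); from .X/O./../O./.X depth 6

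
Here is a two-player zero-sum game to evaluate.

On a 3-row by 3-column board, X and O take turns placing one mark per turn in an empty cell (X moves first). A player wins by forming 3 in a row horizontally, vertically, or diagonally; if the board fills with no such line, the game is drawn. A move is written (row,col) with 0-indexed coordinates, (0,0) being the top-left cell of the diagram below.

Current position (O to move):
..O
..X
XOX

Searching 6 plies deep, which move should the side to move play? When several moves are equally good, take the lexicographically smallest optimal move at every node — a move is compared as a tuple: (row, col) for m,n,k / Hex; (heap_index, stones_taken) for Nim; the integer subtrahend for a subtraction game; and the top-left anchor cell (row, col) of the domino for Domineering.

p1 O@[..O/..X/XOX]: (0,0)[O.O/..X/XOX]+0 (0,1)[.OO/..X/XOX]+1* (1,0)[..O/O.X/XOX]+0 (1,1)[..O/.OX/XOX]+0
p2 X@[.OO/..X/XOX]: (0,0)[XOO/..X/XOX]-1* (1,0)[.OO/X.X/XOX]-1 (1,1)[.OO/.XX/XOX]-1
p3 O@[XOO/..X/XOX]: (1,0)[XOO/O.X/XOX]-1 (1,1)[XOO/.OX/XOX]+1*
p4 X@[XOO/.OX/XOX] terminal -1; root [..O/..X/XOX] d6

O's best at [..O/..X/XOX]: (0,1)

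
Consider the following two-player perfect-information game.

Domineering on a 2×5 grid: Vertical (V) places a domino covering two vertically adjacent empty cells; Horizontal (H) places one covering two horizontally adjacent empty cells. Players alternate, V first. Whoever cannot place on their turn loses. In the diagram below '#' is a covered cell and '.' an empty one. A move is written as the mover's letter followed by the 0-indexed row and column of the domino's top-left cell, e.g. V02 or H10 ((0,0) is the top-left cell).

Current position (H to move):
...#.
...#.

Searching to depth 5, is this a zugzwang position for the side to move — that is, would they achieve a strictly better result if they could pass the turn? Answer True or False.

ply 1, H at ...#./...#. | H00=-1→##.#./...#.*; H01=-1→.###./...#.; H10=-1→...#./##.#.; H11=-1→...#./.###.
ply 2, V at ##.#./...#. | V02=+1→####./..##.*; V04=-1→##.##/...##
ply 3, H at ####./..##. | H10=-1→####./####.*
ply 4, V at ####./####. | V04=+1→#####/#####*
ply 5: #####/##### is terminal -1 (H); from ...#./...#. depth 5
suppose H passes — search the same position with V to move:
pass> ply 1, V at ...#./...#. | V00=-1→#..#./#..#.; V01=+1→.#.#./.#.#.*; V02=-1→..##./..##.; V04=-1→...##/...##
pass> ply 2: .#.#./.#.#. is terminal -1 (H); from ...#./...#. depth 5
for H: play -1, pass -1

zugzwang(...#./...#., H) = False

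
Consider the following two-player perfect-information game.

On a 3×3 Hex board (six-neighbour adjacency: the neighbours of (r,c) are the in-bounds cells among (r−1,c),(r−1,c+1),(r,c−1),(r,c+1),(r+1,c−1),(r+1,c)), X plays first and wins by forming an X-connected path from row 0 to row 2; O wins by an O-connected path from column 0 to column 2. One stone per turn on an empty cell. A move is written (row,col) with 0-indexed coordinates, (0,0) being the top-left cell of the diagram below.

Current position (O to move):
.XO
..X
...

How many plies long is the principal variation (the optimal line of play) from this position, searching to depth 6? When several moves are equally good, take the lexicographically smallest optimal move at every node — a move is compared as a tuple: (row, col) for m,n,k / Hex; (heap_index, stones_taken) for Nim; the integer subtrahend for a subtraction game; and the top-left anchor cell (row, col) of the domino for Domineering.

[.XO/..X/...] O move#1: (0,0):-1/OXO/..X/..., (1,0):-1/.XO/O.X/..., (1,1):+1/.XO/.OX/...*, (2,0):-1/.XO/..X/O.., (2,1):-1/.XO/..X/.O., (2,2):-1/.XO/..X/..O
[.XO/.OX/...] X move#2: (0,0):-1/XXO/.OX/...*, (1,0):-1/.XO/XOX/..., (2,0):-1/.XO/.OX/X.., (2,1):-1/.XO/.OX/.X., (2,2):-1/.XO/.OX/..X
[XXO/.OX/...] O move#3: (1,0):+1/XXO/OOX/...*, (2,0):+1/XXO/.OX/O.., (2,1):+1/XXO/.OX/.O., (2,2):+1/XXO/.OX/..O
[XXO/OOX/...] end (terminal -1, X#4); searched .XO/..X/... to 6

PV length from [.XO/..X/...]: 3 plies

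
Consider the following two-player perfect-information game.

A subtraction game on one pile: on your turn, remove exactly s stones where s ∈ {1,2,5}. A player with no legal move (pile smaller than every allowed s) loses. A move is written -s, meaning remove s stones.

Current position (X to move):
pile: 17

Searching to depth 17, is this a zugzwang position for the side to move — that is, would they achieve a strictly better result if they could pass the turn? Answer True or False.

[17] X move#1: -1:-1/16, -2:+1/15*, -5:+1/12
[15] O move#2: -1:-1/14*, -2:-1/13, -5:-1/10
[14] X move#3: -1:-1/13, -2:+1/12*, -5:+1/9
[12] O move#4: -1:-1/11*, -2:-1/10, -5:-1/7
[11] X move#5: -1:-1/10, -2:+1/9*, -5:+1/6
[9] O move#6: -1:-1/8*, -2:-1/7, -5:-1/4
[8] X move#7: -1:-1/7, -2:+1/6*, -5:+1/3
[6] O move#8: -1:-1/5*, -2:-1/4, -5:-1/1
[5] X move#9: -1:-1/4, -2:+1/3*, -5:+1/0
[3] O move#10: -1:-1/2*, -2:-1/1
[2] X move#11: -1:-1/1, -2:+1/0*
[0] end (terminal -1, O#12); searched 17 to 17
if X skipped the turn, O would face:
~ [17] O move#1: -1:-1/16, -2:+1/15*, -5:+1/12
~ [15] X move#2: -1:-1/14*, -2:-1/13, -5:-1/10
~ [14] O move#3: -1:-1/13, -2:+1/12*, -5:+1/9
~ [12] X move#4: -1:-1/11*, -2:-1/10, -5:-1/7
~ [11] O move#5: -1:-1/10, -2:+1/9*, -5:+1/6
~ [9] X move#6: -1:-1/8*, -2:-1/7, -5:-1/4
~ [8] O move#7: -1:-1/7, -2:+1/6*, -5:+1/3
~ [6] X move#8: -1:-1/5*, -2:-1/4, -5:-1/1
~ [5] O move#9: -1:-1/4, -2:+1/3*, -5:+1/0
~ [3] X move#10: -1:-1/2*, -2:-1/1
~ [2] O move#11: -1:-1/1, -2:+1/0*
~ [0] end (terminal -1, X#12); searched 17 to 17
compare (X): move=+1 vs pass=-1

zugzwang(17, X) = False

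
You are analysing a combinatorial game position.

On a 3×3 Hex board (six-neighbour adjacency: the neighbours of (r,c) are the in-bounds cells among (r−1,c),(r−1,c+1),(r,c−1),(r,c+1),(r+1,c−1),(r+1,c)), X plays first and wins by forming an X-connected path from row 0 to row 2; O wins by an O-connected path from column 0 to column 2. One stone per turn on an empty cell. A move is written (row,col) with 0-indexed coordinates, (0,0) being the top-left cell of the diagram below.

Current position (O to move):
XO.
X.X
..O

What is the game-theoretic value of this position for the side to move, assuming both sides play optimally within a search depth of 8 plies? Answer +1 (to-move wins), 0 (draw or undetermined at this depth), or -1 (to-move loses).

[XO./X.X/..O] O move#1: (0,2):-1/XOO/X.X/..O*, (1,1):-1/XO./XOX/..O, (2,0):-1/XO./X.X/O.O, (2,1):-1/XO./X.X/.OO
[XOO/X.X/..O] X move#2: (1,1):+1/XOO/XXX/..O*, (2,0):+1/XOO/X.X/X.O, (2,1):+1/XOO/X.X/.XO
[XOO/XXX/..O] O move#3: (2,0):-1/XOO/XXX/O.O*, (2,1):-1/XOO/XXX/.OO
[XOO/XXX/O.O] X move#4: (2,1):+1/XOO/XXX/OXO*
[XOO/XXX/OXO] end (terminal -1, O#5); searched XO./X.X/..O to 8

value(XO./X.X/..O, O) = -1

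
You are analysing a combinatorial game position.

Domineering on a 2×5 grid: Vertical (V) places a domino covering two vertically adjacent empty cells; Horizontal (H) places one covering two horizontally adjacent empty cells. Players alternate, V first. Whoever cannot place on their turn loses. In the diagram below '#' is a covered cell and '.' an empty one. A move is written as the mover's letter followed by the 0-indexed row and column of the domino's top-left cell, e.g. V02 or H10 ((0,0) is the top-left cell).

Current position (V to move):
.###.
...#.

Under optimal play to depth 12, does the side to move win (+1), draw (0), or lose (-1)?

value(.###./...#., V) = +1

p1 V@[.###./...#.]: V00[####./#..#.]+1* V04[.####/...##]-1
p2 H@[####./#..#.]: H11[####./####.]-1*
p3 V@[####./####.]: V04[#####/#####]+1*
p4 H@[#####/#####] terminal -1; root [.###./...#.] d12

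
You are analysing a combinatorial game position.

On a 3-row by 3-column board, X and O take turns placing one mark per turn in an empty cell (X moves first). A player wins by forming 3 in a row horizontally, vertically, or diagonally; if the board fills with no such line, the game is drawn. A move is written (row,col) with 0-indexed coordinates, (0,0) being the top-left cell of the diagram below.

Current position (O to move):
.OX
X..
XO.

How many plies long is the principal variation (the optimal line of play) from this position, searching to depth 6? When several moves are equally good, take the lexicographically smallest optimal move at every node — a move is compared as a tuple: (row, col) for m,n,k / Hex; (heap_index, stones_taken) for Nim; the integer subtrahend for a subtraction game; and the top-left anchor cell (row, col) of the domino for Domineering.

PV length from [.OX/X../XO.]: 1 ply

ply 1, O at .OX/X../XO. | (0,0)=-1→OOX/X../XO.; (1,1)=+1→.OX/XO./XO.*; (1,2)=-1→.OX/X.O/XO.; (2,2)=-1→.OX/X../XOO
ply 2: .OX/XO./XO. is terminal -1 (X); from .OX/X../XO. depth 6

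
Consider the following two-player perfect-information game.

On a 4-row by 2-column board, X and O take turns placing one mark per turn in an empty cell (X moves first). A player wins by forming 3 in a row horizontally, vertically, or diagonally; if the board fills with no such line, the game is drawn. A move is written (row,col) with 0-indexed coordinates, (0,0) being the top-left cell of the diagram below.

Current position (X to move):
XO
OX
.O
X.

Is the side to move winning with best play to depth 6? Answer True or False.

ply 1, X at XO/OX/.O/X. | (2,0)=+0→XO/OX/XO/X.*; (3,1)=+0→XO/OX/.O/XX
ply 2, O at XO/OX/XO/X. | (3,1)=+0→XO/OX/XO/XO*
ply 3: XO/OX/XO/XO is terminal +0 (X); from XO/OX/.O/X. depth 6

X winning at [XO/OX/.O/X.]: False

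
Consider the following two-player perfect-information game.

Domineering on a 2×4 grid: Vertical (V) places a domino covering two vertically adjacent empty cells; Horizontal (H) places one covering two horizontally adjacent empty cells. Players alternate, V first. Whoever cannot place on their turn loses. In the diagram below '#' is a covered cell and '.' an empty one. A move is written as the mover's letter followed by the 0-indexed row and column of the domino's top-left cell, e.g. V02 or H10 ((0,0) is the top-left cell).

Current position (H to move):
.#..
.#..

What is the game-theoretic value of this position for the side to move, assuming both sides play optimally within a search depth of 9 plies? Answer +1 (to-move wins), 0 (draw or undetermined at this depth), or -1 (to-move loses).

p1 H@[.#../.#..]: H02[.###/.#..]+1* H12[.#../.###]+1
p2 V@[.###/.#..]: V00[####/##..]-1*
p3 H@[####/##..]: H12[####/####]+1*
p4 V@[####/####] terminal -1; root [.#../.#..] d9

value(.#../.#.., H) = +1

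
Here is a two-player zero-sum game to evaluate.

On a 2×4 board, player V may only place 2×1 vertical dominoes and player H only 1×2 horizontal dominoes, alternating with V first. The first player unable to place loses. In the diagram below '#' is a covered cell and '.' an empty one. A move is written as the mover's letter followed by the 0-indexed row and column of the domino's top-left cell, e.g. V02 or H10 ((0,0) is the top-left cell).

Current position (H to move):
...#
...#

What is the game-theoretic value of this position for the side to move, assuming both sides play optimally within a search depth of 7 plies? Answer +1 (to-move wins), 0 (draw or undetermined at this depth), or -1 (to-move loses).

value(...#/...#, H) = +1

ply 1, H at ...#/...# | H00=+1→##.#/...#*; H01=+1→.###/...#; H10=+1→...#/##.#; H11=+1→...#/.###
ply 2, V at ##.#/...# | V02=-1→####/..##*
ply 3, H at ####/..## | H10=+1→####/####*
ply 4: ####/#### is terminal -1 (V); from ...#/...# depth 7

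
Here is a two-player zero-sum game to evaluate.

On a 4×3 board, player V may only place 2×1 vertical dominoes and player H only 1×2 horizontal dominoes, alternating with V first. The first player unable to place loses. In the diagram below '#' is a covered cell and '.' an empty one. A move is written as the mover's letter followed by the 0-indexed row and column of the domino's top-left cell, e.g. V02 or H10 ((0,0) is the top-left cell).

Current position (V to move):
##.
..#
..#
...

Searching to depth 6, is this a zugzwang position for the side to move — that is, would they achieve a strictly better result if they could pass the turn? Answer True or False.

zugzwang(##./..#/..#/..., V) = False

ply 1, V at ##./..#/..#/... | V10=+1→##./#.#/#.#/...*; V11=+1→##./.##/.##/...; V20=+1→##./..#/#.#/#..; V21=+1→##./..#/.##/.#.
ply 2, H at ##./#.#/#.#/... | H30=-1→##./#.#/#.#/##.*; H31=-1→##./#.#/#.#/.##
ply 3, V at ##./#.#/#.#/##. | V11=+1→##./###/###/##.*
ply 4: ##./###/###/##. is terminal -1 (H); from ##./..#/..#/... depth 6
pass branch (H moves first from the same position):
  | ply 1, H at ##./..#/..#/... | H10=-1→##./###/..#/...; H20=+1→##./..#/###/...*; H30=-1→##./..#/..#/##.; H31=-1→##./..#/..#/.##
  | ply 2: ##./..#/###/... is terminal -1 (V); from ##./..#/..#/... depth 6
V moving scores +1; V passing scores -1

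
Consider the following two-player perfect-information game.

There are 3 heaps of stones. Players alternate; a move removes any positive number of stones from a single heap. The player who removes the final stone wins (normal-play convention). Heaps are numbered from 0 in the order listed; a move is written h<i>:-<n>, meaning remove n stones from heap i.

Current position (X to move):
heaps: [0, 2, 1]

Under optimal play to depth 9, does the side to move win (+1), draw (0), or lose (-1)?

[(0,2,1)] X move#1: h1:-1:+1/(0,1,1)*, h1:-2:-1/(0,0,1), h2:-1:-1/(0,2,0)
[(0,1,1)] O move#2: h1:-1:-1/(0,0,1)*, h2:-1:-1/(0,1,0)
[(0,0,1)] X move#3: h2:-1:+1/(0,0,0)*
[(0,0,0)] end (terminal -1, O#4); searched (0,2,1) to 9

value((0,2,1), X) = +1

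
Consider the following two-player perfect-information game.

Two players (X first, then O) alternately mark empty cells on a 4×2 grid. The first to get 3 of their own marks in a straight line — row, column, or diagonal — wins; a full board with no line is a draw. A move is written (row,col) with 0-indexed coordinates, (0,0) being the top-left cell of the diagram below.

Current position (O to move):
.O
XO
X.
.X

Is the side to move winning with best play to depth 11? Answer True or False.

O winning at [.O/XO/X./.X]: True

ply 1, O at .O/XO/X./.X | (0,0)=-1→OO/XO/X./.X; (2,1)=+1→.O/XO/XO/.X*; (3,0)=-1→.O/XO/X./OX
ply 2: .O/XO/XO/.X is terminal -1 (X); from .O/XO/X./.X depth 11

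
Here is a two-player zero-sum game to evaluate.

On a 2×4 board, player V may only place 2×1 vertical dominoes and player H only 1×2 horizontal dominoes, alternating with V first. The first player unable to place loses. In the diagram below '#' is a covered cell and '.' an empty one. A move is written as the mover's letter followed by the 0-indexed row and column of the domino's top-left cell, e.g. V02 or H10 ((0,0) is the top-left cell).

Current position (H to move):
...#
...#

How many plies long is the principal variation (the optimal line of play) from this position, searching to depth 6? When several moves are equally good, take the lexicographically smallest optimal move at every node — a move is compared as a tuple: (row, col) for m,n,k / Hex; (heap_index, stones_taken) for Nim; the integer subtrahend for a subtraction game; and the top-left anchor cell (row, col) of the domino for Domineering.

PV length from [...#/...#]: 3 plies

p1 H@[...#/...#]: H00[##.#/...#]+1* H01[.###/...#]+1 H10[...#/##.#]+1 H11[...#/.###]+1
p2 V@[##.#/...#]: V02[####/..##]-1*
p3 H@[####/..##]: H10[####/####]+1*
p4 V@[####/####] terminal -1; root [...#/...#] d6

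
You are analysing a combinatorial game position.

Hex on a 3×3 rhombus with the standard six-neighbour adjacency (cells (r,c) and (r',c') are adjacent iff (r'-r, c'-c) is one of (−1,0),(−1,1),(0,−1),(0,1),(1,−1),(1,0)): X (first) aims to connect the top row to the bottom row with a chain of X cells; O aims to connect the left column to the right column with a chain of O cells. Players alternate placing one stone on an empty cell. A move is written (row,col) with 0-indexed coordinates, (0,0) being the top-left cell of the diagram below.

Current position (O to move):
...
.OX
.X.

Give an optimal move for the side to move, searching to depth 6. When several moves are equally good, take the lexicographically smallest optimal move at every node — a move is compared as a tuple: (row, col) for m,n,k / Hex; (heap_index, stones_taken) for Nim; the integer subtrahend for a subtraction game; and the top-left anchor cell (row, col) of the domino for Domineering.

O's best at [.../.OX/.X.]: (0,2)

ply 1, O at .../.OX/.X. | (0,0)=-1→O../.OX/.X.; (0,1)=-1→.O./.OX/.X.; (0,2)=+1→..O/.OX/.X.*; (1,0)=-1→.../OOX/.X.; (2,0)=-1→.../.OX/OX.; (2,2)=-1→.../.OX/.XO
ply 2, X at ..O/.OX/.X. | (0,0)=-1→X.O/.OX/.X.*; (0,1)=-1→.XO/.OX/.X.; (1,0)=-1→..O/XOX/.X.; (2,0)=-1→..O/.OX/XX.; (2,2)=-1→..O/.OX/.XX
ply 3, O at X.O/.OX/.X. | (0,1)=+1→XOO/.OX/.X.*; (1,0)=+1→X.O/OOX/.X.; (2,0)=+1→X.O/.OX/OX.; (2,2)=+1→X.O/.OX/.XO
ply 4, X at XOO/.OX/.X. | (1,0)=-1→XOO/XOX/.X.*; (2,0)=-1→XOO/.OX/XX.; (2,2)=-1→XOO/.OX/.XX
ply 5, O at XOO/XOX/.X. | (2,0)=+1→XOO/XOX/OX.*; (2,2)=-1→XOO/XOX/.XO
ply 6: XOO/XOX/OX. is terminal -1 (X); from .../.OX/.X. depth 6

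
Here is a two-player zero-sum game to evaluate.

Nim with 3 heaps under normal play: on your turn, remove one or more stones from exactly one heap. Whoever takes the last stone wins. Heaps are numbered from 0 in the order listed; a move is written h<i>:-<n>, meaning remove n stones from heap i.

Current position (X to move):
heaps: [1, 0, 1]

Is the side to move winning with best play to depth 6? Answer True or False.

X winning at [(1,0,1)]: False

ply 1, X at (1,0,1) | h0:-1=-1→(0,0,1)*; h2:-1=-1→(1,0,0)
ply 2, O at (0,0,1) | h2:-1=+1→(0,0,0)*
ply 3: (0,0,0) is terminal -1 (X); from (1,0,1) depth 6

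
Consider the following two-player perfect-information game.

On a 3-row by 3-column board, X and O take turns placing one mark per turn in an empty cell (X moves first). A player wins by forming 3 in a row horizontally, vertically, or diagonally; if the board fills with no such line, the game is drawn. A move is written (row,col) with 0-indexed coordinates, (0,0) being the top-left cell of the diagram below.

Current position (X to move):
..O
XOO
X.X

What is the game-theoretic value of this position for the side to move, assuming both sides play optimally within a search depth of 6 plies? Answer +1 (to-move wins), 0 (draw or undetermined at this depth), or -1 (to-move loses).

ply 1, X at ..O/XOO/X.X | (0,0)=+1→X.O/XOO/X.X*; (0,1)=+1→.XO/XOO/X.X; (2,1)=+1→..O/XOO/XXX
ply 2: X.O/XOO/X.X is terminal -1 (O); from ..O/XOO/X.X depth 6

value(..O/XOO/X.X, X) = +1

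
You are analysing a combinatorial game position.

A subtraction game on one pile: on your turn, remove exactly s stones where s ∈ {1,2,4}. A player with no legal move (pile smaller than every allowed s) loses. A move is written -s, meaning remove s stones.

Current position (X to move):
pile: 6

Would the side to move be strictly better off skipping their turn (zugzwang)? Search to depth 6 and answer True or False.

zugzwang(6, X) = True

p1 X@[6]: -1[5]-1* -2[4]-1 -4[2]-1
p2 O@[5]: -1[4]-1 -2[3]+1* -4[1]-1
p3 X@[3]: -1[2]-1* -2[1]-1
p4 O@[2]: -1[1]-1 -2[0]+1*
p5 X@[0] terminal -1; root [6] d6
pass branch (O moves first from the same position):
  | p1 O@[6]: -1[5]-1* -2[4]-1 -4[2]-1
  | p2 X@[5]: -1[4]-1 -2[3]+1* -4[1]-1
  | p3 O@[3]: -1[2]-1* -2[1]-1
  | p4 X@[2]: -1[1]-1 -2[0]+1*
  | p5 O@[0] terminal -1; root [6] d6
X moving scores -1; X passing scores +1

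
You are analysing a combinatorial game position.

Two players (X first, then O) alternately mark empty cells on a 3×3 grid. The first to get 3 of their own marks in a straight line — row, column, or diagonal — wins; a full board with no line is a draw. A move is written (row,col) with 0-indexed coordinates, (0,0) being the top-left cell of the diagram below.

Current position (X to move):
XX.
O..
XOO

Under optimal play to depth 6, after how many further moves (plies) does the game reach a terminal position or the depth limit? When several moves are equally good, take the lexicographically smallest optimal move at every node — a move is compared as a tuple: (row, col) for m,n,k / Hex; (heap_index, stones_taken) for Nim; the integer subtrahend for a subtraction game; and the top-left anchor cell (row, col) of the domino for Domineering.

p1 X@[XX./O../XOO]: (0,2)[XXX/O../XOO]+1* (1,1)[XX./OX./XOO]+0 (1,2)[XX./O.X/XOO]+0
p2 O@[XXX/O../XOO] terminal -1; root [XX./O../XOO] d6

PV length from [XX./O../XOO]: 1 ply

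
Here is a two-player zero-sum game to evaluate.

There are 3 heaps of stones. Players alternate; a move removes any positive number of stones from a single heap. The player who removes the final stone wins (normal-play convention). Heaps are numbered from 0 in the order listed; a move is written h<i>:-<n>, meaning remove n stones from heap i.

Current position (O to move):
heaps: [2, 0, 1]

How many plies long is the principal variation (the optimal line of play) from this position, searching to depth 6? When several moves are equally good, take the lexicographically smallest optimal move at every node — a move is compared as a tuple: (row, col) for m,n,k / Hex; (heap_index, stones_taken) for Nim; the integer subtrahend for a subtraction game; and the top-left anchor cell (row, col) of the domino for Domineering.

PV length from [(2,0,1)]: 3 plies

[(2,0,1)] O move#1: h0:-1:+1/(1,0,1)*, h0:-2:-1/(0,0,1), h2:-1:-1/(2,0,0)
[(1,0,1)] X move#2: h0:-1:-1/(0,0,1)*, h2:-1:-1/(1,0,0)
[(0,0,1)] O move#3: h2:-1:+1/(0,0,0)*
[(0,0,0)] end (terminal -1, X#4); searched (2,0,1) to 6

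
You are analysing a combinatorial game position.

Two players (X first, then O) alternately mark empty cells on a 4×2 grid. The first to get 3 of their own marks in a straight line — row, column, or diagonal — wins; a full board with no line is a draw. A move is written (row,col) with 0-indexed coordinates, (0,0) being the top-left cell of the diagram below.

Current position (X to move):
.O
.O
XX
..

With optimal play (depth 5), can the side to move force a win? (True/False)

p1 X@[.O/.O/XX/..]: (0,0)[XO/.O/XX/..]+0 (1,0)[.O/XO/XX/..]+1* (3,0)[.O/.O/XX/X.]+0 (3,1)[.O/.O/XX/.X]+0
p2 O@[.O/XO/XX/..]: (0,0)[OO/XO/XX/..]-1* (3,0)[.O/XO/XX/O.]-1 (3,1)[.O/XO/XX/.O]-1
p3 X@[OO/XO/XX/..]: (3,0)[OO/XO/XX/X.]+1* (3,1)[OO/XO/XX/.X]+0
p4 O@[OO/XO/XX/X.] terminal -1; root [.O/.O/XX/..] d5

X winning at [.O/.O/XX/..]: True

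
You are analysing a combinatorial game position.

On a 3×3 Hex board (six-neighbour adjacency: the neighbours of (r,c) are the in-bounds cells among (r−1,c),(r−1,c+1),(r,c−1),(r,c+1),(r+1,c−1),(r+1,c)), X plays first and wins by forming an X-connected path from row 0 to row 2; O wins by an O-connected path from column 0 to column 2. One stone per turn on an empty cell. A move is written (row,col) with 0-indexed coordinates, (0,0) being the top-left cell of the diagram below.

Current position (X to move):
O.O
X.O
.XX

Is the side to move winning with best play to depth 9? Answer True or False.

X winning at [O.O/X.O/.XX]: True

p1 X@[O.O/X.O/.XX]: (0,1)[OXO/X.O/.XX]+1* (1,1)[O.O/XXO/.XX]-1 (2,0)[O.O/X.O/XXX]-1
p2 O@[OXO/X.O/.XX]: (1,1)[OXO/XOO/.XX]-1* (2,0)[OXO/X.O/OXX]-1
p3 X@[OXO/XOO/.XX]: (2,0)[OXO/XOO/XXX]+1*
p4 O@[OXO/XOO/XXX] terminal -1; root [O.O/X.O/.XX] d9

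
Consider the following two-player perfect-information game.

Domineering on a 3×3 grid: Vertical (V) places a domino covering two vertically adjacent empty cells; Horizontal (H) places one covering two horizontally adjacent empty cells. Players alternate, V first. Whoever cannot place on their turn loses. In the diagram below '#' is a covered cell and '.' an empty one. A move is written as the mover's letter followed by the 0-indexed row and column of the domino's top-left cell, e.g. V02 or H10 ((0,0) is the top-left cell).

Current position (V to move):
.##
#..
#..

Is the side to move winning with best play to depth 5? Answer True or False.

V winning at [.##/#../#..]: True

p1 V@[.##/#../#..]: V11[.##/##./##.]+1* V12[.##/#.#/#.#]+1
p2 H@[.##/##./##.] terminal -1; root [.##/#../#..] d5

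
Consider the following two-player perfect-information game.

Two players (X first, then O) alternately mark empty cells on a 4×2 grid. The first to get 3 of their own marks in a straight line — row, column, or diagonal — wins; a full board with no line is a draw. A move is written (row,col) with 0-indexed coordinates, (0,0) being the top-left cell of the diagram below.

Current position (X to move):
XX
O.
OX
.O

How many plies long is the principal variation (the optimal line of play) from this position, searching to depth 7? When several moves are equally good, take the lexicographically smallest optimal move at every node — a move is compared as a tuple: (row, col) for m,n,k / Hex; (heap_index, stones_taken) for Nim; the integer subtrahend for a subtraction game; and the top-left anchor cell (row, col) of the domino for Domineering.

ply 1, X at XX/O./OX/.O | (1,1)=+1→XX/OX/OX/.O*; (3,0)=+0→XX/O./OX/XO
ply 2: XX/OX/OX/.O is terminal -1 (O); from XX/O./OX/.O depth 7

PV length from [XX/O./OX/.O]: 1 ply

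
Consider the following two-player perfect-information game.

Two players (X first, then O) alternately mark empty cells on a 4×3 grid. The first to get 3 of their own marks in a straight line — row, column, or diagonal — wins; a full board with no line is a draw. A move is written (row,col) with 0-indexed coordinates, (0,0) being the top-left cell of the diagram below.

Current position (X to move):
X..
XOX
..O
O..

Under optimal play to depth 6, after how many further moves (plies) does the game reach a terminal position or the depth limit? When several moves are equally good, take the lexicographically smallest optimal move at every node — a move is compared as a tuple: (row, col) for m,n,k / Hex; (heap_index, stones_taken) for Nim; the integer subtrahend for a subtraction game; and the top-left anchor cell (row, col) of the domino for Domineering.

PV length from [X../XOX/..O/O..]: 3 plies

p1 X@[X../XOX/..O/O..]: (0,1)[XX./XOX/..O/O..]+1* (0,2)[X.X/XOX/..O/O..]+1 (2,0)[X../XOX/X.O/O..]+1 (2,1)[X../XOX/.XO/O..]+1 (3,1)[X../XOX/..O/OX.]-1 (3,2)[X../XOX/..O/O.X]+1
p2 O@[XX./XOX/..O/O..]: (0,2)[XXO/XOX/..O/O..]-1* (2,0)[XX./XOX/O.O/O..]-1 (2,1)[XX./XOX/.OO/O..]-1 (3,1)[XX./XOX/..O/OO.]-1 (3,2)[XX./XOX/..O/O.O]-1
p3 X@[XXO/XOX/..O/O..]: (2,0)[XXO/XOX/X.O/O..]+1* (2,1)[XXO/XOX/.XO/O..]-1 (3,1)[XXO/XOX/..O/OX.]-1 (3,2)[XXO/XOX/..O/O.X]-1
p4 O@[XXO/XOX/X.O/O..] terminal -1; root [X../XOX/..O/O..] d6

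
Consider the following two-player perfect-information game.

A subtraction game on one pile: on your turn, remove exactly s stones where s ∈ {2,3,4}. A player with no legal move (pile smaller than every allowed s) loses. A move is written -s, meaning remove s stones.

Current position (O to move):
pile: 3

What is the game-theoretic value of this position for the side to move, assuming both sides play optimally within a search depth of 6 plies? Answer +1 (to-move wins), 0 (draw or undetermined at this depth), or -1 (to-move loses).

p1 O@[3]: -2[1]+1* -3[0]+1
p2 X@[1] terminal -1; root [3] d6

value(3, O) = +1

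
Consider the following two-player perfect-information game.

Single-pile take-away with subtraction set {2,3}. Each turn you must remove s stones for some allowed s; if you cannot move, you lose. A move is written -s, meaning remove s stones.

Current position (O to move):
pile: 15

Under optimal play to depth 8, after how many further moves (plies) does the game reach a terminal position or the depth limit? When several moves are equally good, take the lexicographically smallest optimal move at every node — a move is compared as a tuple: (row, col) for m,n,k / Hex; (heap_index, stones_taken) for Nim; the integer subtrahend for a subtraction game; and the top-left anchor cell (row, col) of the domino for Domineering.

PV length from [15]: 6 plies

ply 1, O at 15 | -2=-1→13*; -3=-1→12
ply 2, X at 13 | -2=+1→11*; -3=+1→10
ply 3, O at 11 | -2=-1→9*; -3=-1→8
ply 4, X at 9 | -2=-1→7; -3=+1→6*
ply 5, O at 6 | -2=-1→4*; -3=-1→3
ply 6, X at 4 | -2=-1→2; -3=+1→1*
ply 7: 1 is terminal -1 (O); from 15 depth 8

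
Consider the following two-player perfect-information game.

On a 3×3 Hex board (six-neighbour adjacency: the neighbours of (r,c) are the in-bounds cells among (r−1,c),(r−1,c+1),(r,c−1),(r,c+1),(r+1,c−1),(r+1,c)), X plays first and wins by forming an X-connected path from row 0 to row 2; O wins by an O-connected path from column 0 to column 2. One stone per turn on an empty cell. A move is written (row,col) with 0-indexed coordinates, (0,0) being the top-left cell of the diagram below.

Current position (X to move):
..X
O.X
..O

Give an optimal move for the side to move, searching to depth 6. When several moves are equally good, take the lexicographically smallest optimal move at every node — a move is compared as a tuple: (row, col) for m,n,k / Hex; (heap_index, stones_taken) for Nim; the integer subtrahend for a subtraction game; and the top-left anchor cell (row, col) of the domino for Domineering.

X's best at [..X/O.X/..O]: (1,1)

p1 X@[..X/O.X/..O]: (0,0)[X.X/O.X/..O]-1 (0,1)[.XX/O.X/..O]-1 (1,1)[..X/OXX/..O]+1* (2,0)[..X/O.X/X.O]+1 (2,1)[..X/O.X/.XO]+1
p2 O@[..X/OXX/..O]: (0,0)[O.X/OXX/..O]-1* (0,1)[.OX/OXX/..O]-1 (2,0)[..X/OXX/O.O]-1 (2,1)[..X/OXX/.OO]-1
p3 X@[O.X/OXX/..O]: (0,1)[OXX/OXX/..O]+1* (2,0)[O.X/OXX/X.O]+1 (2,1)[O.X/OXX/.XO]+1
p4 O@[OXX/OXX/..O]: (2,0)[OXX/OXX/O.O]-1* (2,1)[OXX/OXX/.OO]-1
p5 X@[OXX/OXX/O.O]: (2,1)[OXX/OXX/OXO]+1*
p6 O@[OXX/OXX/OXO] terminal -1; root [..X/O.X/..O] d6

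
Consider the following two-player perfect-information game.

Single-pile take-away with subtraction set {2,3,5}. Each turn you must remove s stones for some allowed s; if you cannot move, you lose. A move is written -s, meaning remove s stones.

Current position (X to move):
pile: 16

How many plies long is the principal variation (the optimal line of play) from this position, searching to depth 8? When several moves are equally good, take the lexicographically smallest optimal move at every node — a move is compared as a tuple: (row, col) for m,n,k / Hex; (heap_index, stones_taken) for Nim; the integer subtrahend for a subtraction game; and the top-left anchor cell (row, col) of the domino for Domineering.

PV length from [16]: 5 plies

[16] X move#1: -2:+1/14*, -3:-1/13, -5:-1/11
[14] O move#2: -2:-1/12*, -3:-1/11, -5:-1/9
[12] X move#3: -2:-1/10, -3:-1/9, -5:+1/7*
[7] O move#4: -2:-1/5*, -3:-1/4, -5:-1/2
[5] X move#5: -2:-1/3, -3:-1/2, -5:+1/0*
[0] end (terminal -1, O#6); searched 16 to 8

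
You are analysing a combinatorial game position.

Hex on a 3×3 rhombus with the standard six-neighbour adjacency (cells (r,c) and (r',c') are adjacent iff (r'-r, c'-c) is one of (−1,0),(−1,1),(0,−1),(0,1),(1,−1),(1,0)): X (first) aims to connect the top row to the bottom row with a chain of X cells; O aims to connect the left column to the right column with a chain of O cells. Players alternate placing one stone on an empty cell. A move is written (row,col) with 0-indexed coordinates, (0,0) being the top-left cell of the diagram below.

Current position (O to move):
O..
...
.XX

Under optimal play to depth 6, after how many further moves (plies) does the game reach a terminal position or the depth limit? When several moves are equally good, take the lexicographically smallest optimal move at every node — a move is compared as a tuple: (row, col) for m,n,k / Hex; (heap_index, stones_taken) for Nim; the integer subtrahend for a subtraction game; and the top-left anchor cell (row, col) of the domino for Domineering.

PV length from [O../.../.XX]: 5 plies

[O../.../.XX] O move#1: (0,1):-1/OO./.../.XX, (0,2):+1/O.O/.../.XX*, (1,0):-1/O../O../.XX, (1,1):+1/O../.O./.XX, (1,2):-1/O../..O/.XX, (2,0):-1/O../.../OXX
[O.O/.../.XX] X move#2: (0,1):-1/OXO/.../.XX*, (1,0):-1/O.O/X../.XX, (1,1):-1/O.O/.X./.XX, (1,2):-1/O.O/..X/.XX, (2,0):-1/O.O/.../XXX
[OXO/.../.XX] O move#3: (1,0):-1/OXO/O../.XX, (1,1):+1/OXO/.O./.XX*, (1,2):-1/OXO/..O/.XX, (2,0):-1/OXO/.../OXX
[OXO/.O./.XX] X move#4: (1,0):-1/OXO/XO./.XX*, (1,2):-1/OXO/.OX/.XX, (2,0):-1/OXO/.O./XXX
[OXO/XO./.XX] O move#5: (1,2):-1/OXO/XOO/.XX, (2,0):+1/OXO/XO./OXX*
[OXO/XO./OXX] end (terminal -1, X#6); searched O../.../.XX to 6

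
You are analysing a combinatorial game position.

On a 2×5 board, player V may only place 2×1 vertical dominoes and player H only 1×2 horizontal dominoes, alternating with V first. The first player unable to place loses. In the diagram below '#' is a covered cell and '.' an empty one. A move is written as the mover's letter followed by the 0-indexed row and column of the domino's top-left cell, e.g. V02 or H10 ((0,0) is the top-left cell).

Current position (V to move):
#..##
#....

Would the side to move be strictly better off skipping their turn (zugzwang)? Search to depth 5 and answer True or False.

zugzwang(#..##/#...., V) = False

ply 1, V at #..##/#.... | V01=-1→##.##/##...; V02=+1→#.###/#.#..*
ply 2, H at #.###/#.#.. | H13=-1→#.###/#.###*
ply 3, V at #.###/#.### | V01=+1→#####/#####*
ply 4: #####/##### is terminal -1 (H); from #..##/#.... depth 5
suppose V passes — search the same position with H to move:
pass> ply 1, H at #..##/#.... | H01=+1→#####/#....*; H11=+1→#..##/###..; H12=-1→#..##/#.##.; H13=-1→#..##/#..##
pass> ply 2: #####/#.... is terminal -1 (V); from #..##/#.... depth 5
for V: play +1, pass -1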